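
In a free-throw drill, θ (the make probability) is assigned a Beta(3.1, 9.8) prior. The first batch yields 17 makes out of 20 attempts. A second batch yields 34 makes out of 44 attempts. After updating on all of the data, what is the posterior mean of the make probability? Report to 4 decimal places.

0.7035

The Beta prior is conjugate to a Binomial/Bernoulli likelihood; the update adds successes to α and failures to β.
After batch 1: Beta(3.1+17, 9.8+3) = Beta(20.1, 12.8).
After batch 2: Beta(20.1+34, 12.8+10) = Beta(54.1, 22.8).
Posterior mean = α/(α+β) = 54.1/76.9 = 0.7035.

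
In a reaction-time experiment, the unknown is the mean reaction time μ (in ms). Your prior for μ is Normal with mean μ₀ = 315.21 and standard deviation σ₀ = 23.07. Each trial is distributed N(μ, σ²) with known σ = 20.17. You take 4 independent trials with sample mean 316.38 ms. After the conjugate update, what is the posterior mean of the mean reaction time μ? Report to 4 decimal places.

For Normal data with known variance σ², a Normal(μ₀, σ₀²) prior on μ is conjugate. Posterior precision = 1/σ₀² + n/σ²; posterior mean is the precision-weighted average of μ₀ and x̄.
n·x̄ = 4·316.38 = 1265.52.
σ₀² = 23.07² = 532.2249, σ² = 20.17² = 406.8289; σ² + n·σ₀² = 406.8289 + 4·532.2249 = 2535.7285.
Posterior mean = (μ₀/σ₀² + n·x̄/σ²)/(1/σ₀² + n/σ²) = (σ²·μ₀ + σ₀²·n·x̄)/(σ² + n·σ₀²) = (406.8289·315.21 + 532.2249·1265.52)/2535.7285 = 801777.793017/2535.7285 = 316.1923.

316.1923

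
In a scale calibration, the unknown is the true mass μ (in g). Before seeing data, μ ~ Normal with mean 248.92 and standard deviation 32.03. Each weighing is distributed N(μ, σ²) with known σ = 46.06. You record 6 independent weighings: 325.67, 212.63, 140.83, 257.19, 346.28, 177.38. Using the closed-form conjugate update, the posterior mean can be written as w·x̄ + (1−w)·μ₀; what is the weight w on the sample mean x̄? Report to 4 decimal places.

0.7437

For Normal data with known variance σ², a Normal(μ₀, σ₀²) prior on μ is conjugate. Posterior precision = 1/σ₀² + n/σ²; posterior mean is the precision-weighted average of μ₀ and x̄.
σ₀² = 32.03² = 1025.9209, σ² = 46.06² = 2121.5236. Prior precision 1/σ₀² = 1/1025.9209; data precision n/σ² = 6/2121.5236.
w = (n/σ²)/(1/σ₀² + n/σ²) = n·σ₀²/(σ² + n·σ₀²) = 6·1025.9209/(2121.5236 + 6·1025.9209) = 6155.5254/8277.049 = 0.7437.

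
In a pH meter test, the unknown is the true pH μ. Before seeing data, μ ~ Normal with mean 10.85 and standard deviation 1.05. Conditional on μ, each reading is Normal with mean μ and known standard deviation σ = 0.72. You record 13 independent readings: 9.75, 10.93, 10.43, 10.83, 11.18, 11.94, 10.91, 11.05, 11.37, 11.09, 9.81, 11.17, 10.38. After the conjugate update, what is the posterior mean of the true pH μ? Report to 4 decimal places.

10.8344

For Normal data with known variance σ², a Normal(μ₀, σ₀²) prior on μ is conjugate. Posterior precision = 1/σ₀² + n/σ²; posterior mean is the precision-weighted average of μ₀ and x̄.
Σxᵢ = 9.75 + 10.93 + 10.43 + 10.83 + 11.18 + 11.94 + 10.91 + 11.05 + 11.37 + 11.09 + 9.81 + 11.17 + 10.38 = 140.84, so n·x̄ = 140.84.
σ₀² = 1.05² = 1.1025, σ² = 0.72² = 0.5184; σ² + n·σ₀² = 0.5184 + 13·1.1025 = 14.8509.
Posterior mean = (μ₀/σ₀² + n·x̄/σ²)/(1/σ₀² + n/σ²) = (σ²·μ₀ + σ₀²·n·x̄)/(σ² + n·σ₀²) = (0.5184·10.85 + 1.1025·140.84)/14.8509 = 160.90074/14.8509 = 10.8344.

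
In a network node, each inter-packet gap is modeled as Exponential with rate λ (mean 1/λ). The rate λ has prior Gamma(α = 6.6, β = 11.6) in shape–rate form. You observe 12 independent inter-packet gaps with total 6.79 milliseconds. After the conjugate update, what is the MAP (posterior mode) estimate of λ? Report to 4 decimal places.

With a Gamma(shape α, rate β) prior on the exponential rate λ, the posterior after n observations with total T = Σxᵢ is Gamma(α+n, β+T).
Posterior: Gamma(6.6+12, 11.6+6.79) = Gamma(18.6, 18.39).
Mode = (α−1)/β = 0.9570.

0.9570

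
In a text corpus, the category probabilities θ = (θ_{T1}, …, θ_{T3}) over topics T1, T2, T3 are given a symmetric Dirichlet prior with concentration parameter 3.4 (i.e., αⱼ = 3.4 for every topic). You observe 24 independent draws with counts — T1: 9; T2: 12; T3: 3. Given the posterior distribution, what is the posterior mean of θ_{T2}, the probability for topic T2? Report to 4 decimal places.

The Dirichlet prior is conjugate to the Multinomial likelihood: each posterior αⱼ = prior αⱼ + observed count nⱼ.
Posterior concentration: (12.4, 15.4, 6.4), total = 34.2.
E[θ_{T2}|data] = α_{T2}/Σα = 15.4/34.2 = 0.4503.

0.4503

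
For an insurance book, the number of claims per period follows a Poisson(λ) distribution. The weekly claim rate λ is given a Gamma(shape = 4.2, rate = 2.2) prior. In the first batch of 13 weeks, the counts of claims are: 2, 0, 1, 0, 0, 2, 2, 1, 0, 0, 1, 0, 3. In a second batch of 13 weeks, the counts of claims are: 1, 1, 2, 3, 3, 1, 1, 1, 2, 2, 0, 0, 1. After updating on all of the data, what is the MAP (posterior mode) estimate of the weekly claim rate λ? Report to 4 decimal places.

1.1773

With a Gamma(shape α, rate β) prior, the Poisson likelihood is conjugate: the posterior is Gamma(α + ΣXᵢ, β + n).
Batch 1: sum of counts S = 12 over n = 13 weeks.
After batch 1: Gamma(α+S, β+n) = Gamma(4.2+12, 2.2+13) = Gamma(16.2, 15.2).
Batch 2: sum of counts S = 18 over n = 13 weeks.
After batch 2: Gamma(α+S, β+n) = Gamma(16.2+18, 15.2+13) = Gamma(34.2, 28.2).
Mode of Gamma(α,β) for α≥1 is (α−1)/β = 33.2/28.2 = 1.1773.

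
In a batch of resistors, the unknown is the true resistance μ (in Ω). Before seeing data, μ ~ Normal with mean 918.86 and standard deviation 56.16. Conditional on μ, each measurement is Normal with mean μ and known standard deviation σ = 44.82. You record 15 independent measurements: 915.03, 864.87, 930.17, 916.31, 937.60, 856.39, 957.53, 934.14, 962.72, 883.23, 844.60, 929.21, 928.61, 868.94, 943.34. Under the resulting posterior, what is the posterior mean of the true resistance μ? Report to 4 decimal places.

For Normal data with known variance σ², a Normal(μ₀, σ₀²) prior on μ is conjugate. Posterior precision = 1/σ₀² + n/σ²; posterior mean is the precision-weighted average of μ₀ and x̄.
Σxᵢ = 915.03 + 864.87 + 930.17 + 916.31 + 937.60 + 856.39 + 957.53 + 934.14 + 962.72 + 883.23 + 844.60 + 929.21 + 928.61 + 868.94 + 943.34 = 13672.69, so n·x̄ = 13672.69.
σ₀² = 56.16² = 3153.9456, σ² = 44.82² = 2008.8324; σ² + n·σ₀² = 2008.8324 + 15·3153.9456 = 49318.0164.
Posterior mean = (μ₀/σ₀² + n·x̄/σ²)/(1/σ₀² + n/σ²) = (σ²·μ₀ + σ₀²·n·x̄)/(σ² + n·σ₀²) = (2008.8324·918.86 + 3153.9456·13672.69)/49318.0164 = 44968756.204728/49318.0164 = 911.8119.

911.8119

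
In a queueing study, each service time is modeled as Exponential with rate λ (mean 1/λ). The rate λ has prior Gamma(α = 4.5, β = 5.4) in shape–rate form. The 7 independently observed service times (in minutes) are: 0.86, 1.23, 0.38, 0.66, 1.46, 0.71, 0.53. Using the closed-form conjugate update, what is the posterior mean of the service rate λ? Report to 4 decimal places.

1.0240

With a Gamma(shape α, rate β) prior on the exponential rate λ, the posterior after n observations with total T = Σxᵢ is Gamma(α+n, β+T).
Sum of observations T = 5.83 minutes; n = 7.
Posterior: Gamma(4.5+7, 5.4+5.83) = Gamma(11.5, 11.23).
Posterior mean of λ = α/β = 11.5/11.23 = 1.0240.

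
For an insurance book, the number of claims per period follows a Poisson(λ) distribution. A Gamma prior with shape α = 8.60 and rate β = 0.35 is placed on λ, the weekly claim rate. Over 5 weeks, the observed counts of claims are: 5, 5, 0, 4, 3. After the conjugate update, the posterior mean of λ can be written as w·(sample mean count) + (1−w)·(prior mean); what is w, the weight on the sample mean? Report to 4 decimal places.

With a Gamma(shape α, rate β) prior, the Poisson likelihood is conjugate: the posterior is Gamma(α + ΣXᵢ, β + n).
Posterior mean = (α₀+S)/(β₀+n) = [n/(β₀+n)]·(S/n) + [β₀/(β₀+n)]·(α₀/β₀), so only n and β₀ enter the weight.
Weight on data w = n/(β₀+n) = 5/(0.35+5) = 5/5.35 = 0.9346.

0.9346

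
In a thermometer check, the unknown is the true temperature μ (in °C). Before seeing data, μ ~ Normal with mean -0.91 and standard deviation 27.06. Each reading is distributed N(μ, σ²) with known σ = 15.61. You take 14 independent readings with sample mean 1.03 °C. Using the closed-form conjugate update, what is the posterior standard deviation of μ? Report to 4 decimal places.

4.1232

For Normal data with known variance σ², a Normal(μ₀, σ₀²) prior on μ is conjugate. Posterior precision = 1/σ₀² + n/σ²; posterior mean is the precision-weighted average of μ₀ and x̄.
σ₀² = 27.06² = 732.2436, σ² = 15.61² = 243.6721; σ² + n·σ₀² = 243.6721 + 14·732.2436 = 10495.0825.
Posterior precision = 1/σ₀² + n/σ² = 1/732.2436 + 14/243.6721 = (σ² + n·σ₀²)/(σ₀²σ²) = 10495.0825/(732.2436·243.6721); posterior variance σₙ² = σ₀²σ²/(σ² + n·σ₀²) = 732.2436·243.6721/10495.0825 = 17.001042.
Posterior SD = √σₙ² = √(732.2436·243.6721/10495.0825) = 4.1232.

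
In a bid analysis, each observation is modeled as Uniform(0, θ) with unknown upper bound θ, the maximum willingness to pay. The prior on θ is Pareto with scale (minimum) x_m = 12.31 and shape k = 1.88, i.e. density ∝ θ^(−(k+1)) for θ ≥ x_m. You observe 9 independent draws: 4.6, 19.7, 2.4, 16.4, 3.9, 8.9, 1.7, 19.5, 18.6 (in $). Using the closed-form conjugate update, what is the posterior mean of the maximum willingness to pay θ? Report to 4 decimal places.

A Pareto(scale x_m, shape k) prior on the upper bound θ of Uniform(0, θ) is conjugate: posterior is Pareto(max(x_m, max xᵢ), k + n).
Sample maximum = 19.7; prior scale x_m = 12.31 → posterior scale = max = 19.70.
Posterior shape = 1.88 + 9 = 10.88.
E[θ|data] = k·x_m/(k−1) = 10.88·19.70/9.88 = 21.6939.

21.6939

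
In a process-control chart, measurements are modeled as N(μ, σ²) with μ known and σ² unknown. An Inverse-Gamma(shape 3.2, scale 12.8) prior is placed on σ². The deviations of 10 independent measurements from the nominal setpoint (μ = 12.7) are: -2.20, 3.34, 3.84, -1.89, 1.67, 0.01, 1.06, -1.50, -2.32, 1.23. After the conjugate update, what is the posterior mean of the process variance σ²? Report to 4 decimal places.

5.0674

With known mean μ and an Inverse-Gamma(α, β) prior on σ², the Normal likelihood is conjugate: posterior is Inv-Gamma(α + n/2, β + Σ(xᵢ−μ)²/2).
Σ(xᵢ−μ)² = (-2.20)² + (3.34)² + (3.84)² + (-1.89)² + (1.67)² + (0.01)² + (1.06)² + (-1.50)² + (-2.32)² + (1.23)² = 47.3712.
Posterior: Inv-Gamma(3.2 + 10/2, 12.8 + 47.3712/2) = Inv-Gamma(8.20, 36.48560).
E[σ²|data] = β/(α−1) = 36.48560/7.20 = 5.0674.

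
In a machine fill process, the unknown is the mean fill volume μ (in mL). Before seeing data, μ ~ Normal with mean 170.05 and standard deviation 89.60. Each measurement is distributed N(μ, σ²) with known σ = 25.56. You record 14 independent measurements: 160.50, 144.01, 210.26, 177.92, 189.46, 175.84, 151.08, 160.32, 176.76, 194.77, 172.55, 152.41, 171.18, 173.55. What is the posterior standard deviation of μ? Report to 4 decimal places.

For Normal data with known variance σ², a Normal(μ₀, σ₀²) prior on μ is conjugate. Posterior precision = 1/σ₀² + n/σ²; posterior mean is the precision-weighted average of μ₀ and x̄.
σ₀² = 89.60² = 8028.16, σ² = 25.56² = 653.3136; σ² + n·σ₀² = 653.3136 + 14·8028.16 = 113047.5536.
Posterior precision = 1/σ₀² + n/σ² = 1/8028.16 + 14/653.3136 = (σ² + n·σ₀²)/(σ₀²σ²) = 113047.5536/(8028.16·653.3136); posterior variance σₙ² = σ₀²σ²/(σ² + n·σ₀²) = 8028.16·653.3136/113047.5536 = 46.395574.
Posterior SD = √σₙ² = √(8028.16·653.3136/113047.5536) = 6.8114.

6.8114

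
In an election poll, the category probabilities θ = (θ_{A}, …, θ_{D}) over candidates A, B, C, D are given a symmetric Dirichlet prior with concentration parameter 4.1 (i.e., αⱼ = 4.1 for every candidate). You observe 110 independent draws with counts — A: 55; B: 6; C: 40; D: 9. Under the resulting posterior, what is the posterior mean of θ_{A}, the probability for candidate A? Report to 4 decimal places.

The Dirichlet prior is conjugate to the Multinomial likelihood: each posterior αⱼ = prior αⱼ + observed count nⱼ.
Posterior concentration: (59.1, 10.1, 44.1, 13.1), total = 126.4.
E[θ_{A}|data] = α_{A}/Σα = 59.1/126.4 = 0.4676.

0.4676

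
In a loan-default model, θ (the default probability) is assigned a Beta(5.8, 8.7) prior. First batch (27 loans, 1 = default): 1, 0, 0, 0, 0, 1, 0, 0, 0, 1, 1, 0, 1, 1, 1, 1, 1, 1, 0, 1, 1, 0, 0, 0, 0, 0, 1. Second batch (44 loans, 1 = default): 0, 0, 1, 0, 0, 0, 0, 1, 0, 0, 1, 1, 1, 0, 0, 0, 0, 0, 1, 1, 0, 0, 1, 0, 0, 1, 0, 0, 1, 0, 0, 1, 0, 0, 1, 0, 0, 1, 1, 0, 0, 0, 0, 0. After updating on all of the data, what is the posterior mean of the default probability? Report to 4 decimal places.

The Beta prior is conjugate to a Binomial/Bernoulli likelihood; the update adds successes to α and failures to β.
After batch 1: Beta(5.8+13, 8.7+14) = Beta(18.8, 22.7).
After batch 2: Beta(18.8+14, 22.7+30) = Beta(32.8, 52.7).
Posterior mean = α/(α+β) = 32.8/85.5 = 0.3836.

0.3836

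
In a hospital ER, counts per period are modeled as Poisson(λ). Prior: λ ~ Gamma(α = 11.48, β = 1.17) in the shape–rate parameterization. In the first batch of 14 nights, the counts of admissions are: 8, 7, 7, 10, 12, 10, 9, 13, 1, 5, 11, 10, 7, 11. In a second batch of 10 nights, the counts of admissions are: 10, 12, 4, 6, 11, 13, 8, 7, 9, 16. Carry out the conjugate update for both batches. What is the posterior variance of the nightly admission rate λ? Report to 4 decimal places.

0.3606

With a Gamma(shape α, rate β) prior, the Poisson likelihood is conjugate: the posterior is Gamma(α + ΣXᵢ, β + n).
Batch 1: sum of counts S = 121 over n = 14 nights.
After batch 1: Gamma(α+S, β+n) = Gamma(11.48+121, 1.17+14) = Gamma(132.48, 15.17).
Batch 2: sum of counts S = 96 over n = 10 nights.
After batch 2: Gamma(α+S, β+n) = Gamma(132.48+96, 15.17+10) = Gamma(228.48, 25.17).
Var = α/β² = 228.48/25.17² = 0.3606.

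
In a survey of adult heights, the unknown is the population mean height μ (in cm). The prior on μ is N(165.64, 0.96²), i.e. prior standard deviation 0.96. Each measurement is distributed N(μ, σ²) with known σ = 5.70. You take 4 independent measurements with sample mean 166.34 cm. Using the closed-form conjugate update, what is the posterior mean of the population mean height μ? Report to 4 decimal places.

165.7113

For Normal data with known variance σ², a Normal(μ₀, σ₀²) prior on μ is conjugate. Posterior precision = 1/σ₀² + n/σ²; posterior mean is the precision-weighted average of μ₀ and x̄.
n·x̄ = 4·166.34 = 665.36.
σ₀² = 0.96² = 0.9216, σ² = 5.70² = 32.49; σ² + n·σ₀² = 32.49 + 4·0.9216 = 36.1764.
Posterior mean = (μ₀/σ₀² + n·x̄/σ²)/(1/σ₀² + n/σ²) = (σ²·μ₀ + σ₀²·n·x̄)/(σ² + n·σ₀²) = (32.49·165.64 + 0.9216·665.36)/36.1764 = 5994.839376/36.1764 = 165.7113.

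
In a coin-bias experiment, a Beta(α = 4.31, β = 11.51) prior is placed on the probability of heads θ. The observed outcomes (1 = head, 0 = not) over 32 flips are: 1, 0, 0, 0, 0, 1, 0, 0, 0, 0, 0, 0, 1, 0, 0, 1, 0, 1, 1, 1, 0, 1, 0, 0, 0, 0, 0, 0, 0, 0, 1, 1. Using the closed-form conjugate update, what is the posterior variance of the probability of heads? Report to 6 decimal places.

0.004295

The Beta prior is conjugate to a Binomial/Bernoulli likelihood; the update adds successes to α and failures to β.
Posterior: Beta(α+k, β+n−k) = Beta(4.31+10, 11.51+22) = Beta(14.31, 33.51).
Var = αβ/((α+β)²(α+β+1)) = 14.31·33.51/(47.82²·48.82) = 0.004295.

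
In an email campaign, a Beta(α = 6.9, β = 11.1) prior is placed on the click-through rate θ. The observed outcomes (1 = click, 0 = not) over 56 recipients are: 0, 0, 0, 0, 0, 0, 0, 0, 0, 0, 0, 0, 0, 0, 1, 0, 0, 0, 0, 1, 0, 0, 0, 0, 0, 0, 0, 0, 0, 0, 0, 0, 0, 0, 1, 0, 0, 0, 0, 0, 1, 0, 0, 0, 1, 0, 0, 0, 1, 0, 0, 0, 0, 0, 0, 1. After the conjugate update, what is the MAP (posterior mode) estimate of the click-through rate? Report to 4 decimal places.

0.1792

The Beta prior is conjugate to a Binomial/Bernoulli likelihood; the update adds successes to α and failures to β.
Posterior: Beta(α+k, β+n−k) = Beta(6.9+7, 11.1+49) = Beta(13.9, 60.1).
Mode of Beta(a,b) for a,b>1 is (a−1)/(a+b−2) = 12.9/72.0 = 0.1792.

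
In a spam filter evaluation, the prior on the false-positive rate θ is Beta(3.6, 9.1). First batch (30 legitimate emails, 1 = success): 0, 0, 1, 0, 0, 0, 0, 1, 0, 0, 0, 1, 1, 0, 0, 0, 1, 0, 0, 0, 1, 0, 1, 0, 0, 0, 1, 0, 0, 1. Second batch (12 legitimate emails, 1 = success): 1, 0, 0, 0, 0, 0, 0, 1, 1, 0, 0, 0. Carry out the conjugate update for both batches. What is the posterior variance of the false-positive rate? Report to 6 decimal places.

0.003660

The Beta prior is conjugate to a Binomial/Bernoulli likelihood; the update adds successes to α and failures to β.
After batch 1: Beta(3.6+9, 9.1+21) = Beta(12.6, 30.1).
After batch 2: Beta(12.6+3, 30.1+9) = Beta(15.6, 39.1).
Var = αβ/((α+β)²(α+β+1)) = 15.6·39.1/(54.7²·55.7) = 0.003660.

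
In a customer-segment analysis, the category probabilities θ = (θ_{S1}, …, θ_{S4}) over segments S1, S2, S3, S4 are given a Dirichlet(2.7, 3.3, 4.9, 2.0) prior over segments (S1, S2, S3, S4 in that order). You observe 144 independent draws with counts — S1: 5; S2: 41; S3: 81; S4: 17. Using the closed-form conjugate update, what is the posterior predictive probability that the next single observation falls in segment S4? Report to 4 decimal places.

The Dirichlet prior is conjugate to the Multinomial likelihood: each posterior αⱼ = prior αⱼ + observed count nⱼ.
Posterior concentration: (7.7, 44.3, 85.9, 19.0), total = 156.9.
P(next = S4 | data) = α_{S4}/Σα = 0.1211.

0.1211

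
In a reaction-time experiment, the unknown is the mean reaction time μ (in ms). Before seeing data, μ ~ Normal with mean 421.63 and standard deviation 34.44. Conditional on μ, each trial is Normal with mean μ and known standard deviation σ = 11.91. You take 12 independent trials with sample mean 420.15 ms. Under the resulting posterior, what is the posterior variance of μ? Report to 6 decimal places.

For Normal data with known variance σ², a Normal(μ₀, σ₀²) prior on μ is conjugate. Posterior precision = 1/σ₀² + n/σ²; posterior mean is the precision-weighted average of μ₀ and x̄.
σ₀² = 34.44² = 1186.1136, σ² = 11.91² = 141.8481; σ² + n·σ₀² = 141.8481 + 12·1186.1136 = 14375.2113.
Posterior precision = 1/σ₀² + n/σ² = 1/1186.1136 + 12/141.8481 = (σ² + n·σ₀²)/(σ₀²σ²) = 14375.2113/(1186.1136·141.8481); posterior variance σₙ² = σ₀²σ²/(σ² + n·σ₀²) = 1186.1136·141.8481/14375.2113 = 11.704034.

11.704034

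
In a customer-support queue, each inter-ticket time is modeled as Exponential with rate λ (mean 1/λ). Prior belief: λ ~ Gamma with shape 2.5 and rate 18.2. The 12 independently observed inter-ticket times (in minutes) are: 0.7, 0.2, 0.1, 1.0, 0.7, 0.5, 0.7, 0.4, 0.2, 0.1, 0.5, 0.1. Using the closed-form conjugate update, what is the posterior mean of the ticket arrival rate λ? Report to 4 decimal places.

0.6197

With a Gamma(shape α, rate β) prior on the exponential rate λ, the posterior after n observations with total T = Σxᵢ is Gamma(α+n, β+T).
Sum of observations T = 5.2 minutes; n = 12.
Posterior: Gamma(2.5+12, 18.2+5.2) = Gamma(14.5, 23.4).
Posterior mean of λ = α/β = 14.5/23.4 = 0.6197.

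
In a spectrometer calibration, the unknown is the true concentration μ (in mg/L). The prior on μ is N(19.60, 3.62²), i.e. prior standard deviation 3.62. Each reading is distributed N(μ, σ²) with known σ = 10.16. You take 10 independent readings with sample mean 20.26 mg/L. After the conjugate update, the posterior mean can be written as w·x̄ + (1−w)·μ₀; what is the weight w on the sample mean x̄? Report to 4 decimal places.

For Normal data with known variance σ², a Normal(μ₀, σ₀²) prior on μ is conjugate. Posterior precision = 1/σ₀² + n/σ²; posterior mean is the precision-weighted average of μ₀ and x̄.
σ₀² = 3.62² = 13.1044, σ² = 10.16² = 103.2256. Prior precision 1/σ₀² = 1/13.1044; data precision n/σ² = 10/103.2256.
w = (n/σ²)/(1/σ₀² + n/σ²) = n·σ₀²/(σ² + n·σ₀²) = 10·13.1044/(103.2256 + 10·13.1044) = 131.044/234.2696 = 0.5594.

0.5594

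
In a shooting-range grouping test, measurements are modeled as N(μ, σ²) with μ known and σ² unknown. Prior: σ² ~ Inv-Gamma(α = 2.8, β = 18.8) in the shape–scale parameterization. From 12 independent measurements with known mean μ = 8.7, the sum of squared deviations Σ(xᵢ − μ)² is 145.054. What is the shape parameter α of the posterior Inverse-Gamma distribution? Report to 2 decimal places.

With known mean μ and an Inverse-Gamma(α, β) prior on σ², the Normal likelihood is conjugate: posterior is Inv-Gamma(α + n/2, β + Σ(xᵢ−μ)²/2).
Posterior: Inv-Gamma(2.8 + 12/2, 18.8 + 145.054/2) = Inv-Gamma(8.80, 91.3270).
Posterior α = 8.80.

8.80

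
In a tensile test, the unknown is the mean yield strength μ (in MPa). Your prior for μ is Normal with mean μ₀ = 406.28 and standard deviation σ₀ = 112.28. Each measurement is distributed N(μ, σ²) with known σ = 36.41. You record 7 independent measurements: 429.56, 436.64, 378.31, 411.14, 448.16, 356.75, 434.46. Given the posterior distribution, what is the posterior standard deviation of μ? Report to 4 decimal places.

For Normal data with known variance σ², a Normal(μ₀, σ₀²) prior on μ is conjugate. Posterior precision = 1/σ₀² + n/σ²; posterior mean is the precision-weighted average of μ₀ and x̄.
σ₀² = 112.28² = 12606.7984, σ² = 36.41² = 1325.6881; σ² + n·σ₀² = 1325.6881 + 7·12606.7984 = 89573.2769.
Posterior precision = 1/σ₀² + n/σ² = 1/12606.7984 + 7/1325.6881 = (σ² + n·σ₀²)/(σ₀²σ²) = 89573.2769/(12606.7984·1325.6881); posterior variance σₙ² = σ₀²σ²/(σ² + n·σ₀²) = 12606.7984·1325.6881/89573.2769 = 186.581123.
Posterior SD = √σₙ² = √(12606.7984·1325.6881/89573.2769) = 13.6595.

13.6595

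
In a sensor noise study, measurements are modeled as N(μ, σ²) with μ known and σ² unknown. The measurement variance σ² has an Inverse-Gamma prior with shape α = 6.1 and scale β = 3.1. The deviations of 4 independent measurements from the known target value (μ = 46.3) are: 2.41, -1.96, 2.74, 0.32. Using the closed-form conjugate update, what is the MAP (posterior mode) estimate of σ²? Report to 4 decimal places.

With known mean μ and an Inverse-Gamma(α, β) prior on σ², the Normal likelihood is conjugate: posterior is Inv-Gamma(α + n/2, β + Σ(xᵢ−μ)²/2).
Σ(xᵢ−μ)² = (2.41)² + (-1.96)² + (2.74)² + (0.32)² = 17.2597.
Posterior: Inv-Gamma(6.1 + 4/2, 3.1 + 17.2597/2) = Inv-Gamma(8.10, 11.72985).
Mode = β/(α+1) = 11.72985/9.10 = 1.2890.

1.2890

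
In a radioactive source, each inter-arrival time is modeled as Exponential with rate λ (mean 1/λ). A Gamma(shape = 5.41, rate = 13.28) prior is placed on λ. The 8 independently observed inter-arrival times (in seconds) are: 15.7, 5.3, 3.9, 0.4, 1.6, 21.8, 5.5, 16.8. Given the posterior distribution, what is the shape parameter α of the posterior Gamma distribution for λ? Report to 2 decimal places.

With a Gamma(shape α, rate β) prior on the exponential rate λ, the posterior after n observations with total T = Σxᵢ is Gamma(α+n, β+T).
Sum of observations T = 71.0 seconds; n = 8.
Posterior: Gamma(5.41+8, 13.28+71.0) = Gamma(13.41, 84.28).
Posterior α = 13.41.

13.41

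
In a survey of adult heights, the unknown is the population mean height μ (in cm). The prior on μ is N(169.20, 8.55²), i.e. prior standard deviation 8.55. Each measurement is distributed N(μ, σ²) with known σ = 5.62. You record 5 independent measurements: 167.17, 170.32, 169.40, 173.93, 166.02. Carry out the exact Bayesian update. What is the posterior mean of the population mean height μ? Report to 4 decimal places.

For Normal data with known variance σ², a Normal(μ₀, σ₀²) prior on μ is conjugate. Posterior precision = 1/σ₀² + n/σ²; posterior mean is the precision-weighted average of μ₀ and x̄.
Σxᵢ = 167.17 + 170.32 + 169.40 + 173.93 + 166.02 = 846.84, so n·x̄ = 846.84.
σ₀² = 8.55² = 73.1025, σ² = 5.62² = 31.5844; σ² + n·σ₀² = 31.5844 + 5·73.1025 = 397.0969.
Posterior mean = (μ₀/σ₀² + n·x̄/σ²)/(1/σ₀² + n/σ²) = (σ²·μ₀ + σ₀²·n·x̄)/(σ² + n·σ₀²) = (31.5844·169.20 + 73.1025·846.84)/397.0969 = 67250.20158/397.0969 = 169.3546.

169.3546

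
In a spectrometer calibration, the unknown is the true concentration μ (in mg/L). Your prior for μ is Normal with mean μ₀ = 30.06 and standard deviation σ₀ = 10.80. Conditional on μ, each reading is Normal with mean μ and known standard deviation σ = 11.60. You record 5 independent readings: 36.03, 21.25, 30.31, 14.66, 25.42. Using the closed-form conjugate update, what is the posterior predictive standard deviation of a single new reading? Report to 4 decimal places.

For Normal data with known variance σ², a Normal(μ₀, σ₀²) prior on μ is conjugate. Posterior precision = 1/σ₀² + n/σ²; posterior mean is the precision-weighted average of μ₀ and x̄.
σ₀² = 10.80² = 116.64, σ² = 11.60² = 134.56; σ² + n·σ₀² = 134.56 + 5·116.64 = 717.76.
Posterior precision = 1/σ₀² + n/σ² = 1/116.64 + 5/134.56 = (σ² + n·σ₀²)/(σ₀²σ²) = 717.76/(116.64·134.56); posterior variance σₙ² = σ₀²σ²/(σ² + n·σ₀²) = 116.64·134.56/717.76 = 21.866750.
Predictive variance for one new observation = σₙ² + σ² = 116.64·134.56/717.76 + 134.56 = σ²·(σ₀² + 717.76)/717.76 = 134.56·834.4/717.76 = 156.426750; SD = √(134.56·834.4/717.76) = 12.5071.

12.5071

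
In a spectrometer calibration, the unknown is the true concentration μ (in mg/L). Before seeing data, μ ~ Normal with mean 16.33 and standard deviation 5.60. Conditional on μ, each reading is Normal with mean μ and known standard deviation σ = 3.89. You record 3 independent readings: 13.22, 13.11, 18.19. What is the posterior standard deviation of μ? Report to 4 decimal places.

2.0845

For Normal data with known variance σ², a Normal(μ₀, σ₀²) prior on μ is conjugate. Posterior precision = 1/σ₀² + n/σ²; posterior mean is the precision-weighted average of μ₀ and x̄.
σ₀² = 5.60² = 31.36, σ² = 3.89² = 15.1321; σ² + n·σ₀² = 15.1321 + 3·31.36 = 109.2121.
Posterior precision = 1/σ₀² + n/σ² = 1/31.36 + 3/15.1321 = (σ² + n·σ₀²)/(σ₀²σ²) = 109.2121/(31.36·15.1321); posterior variance σₙ² = σ₀²σ²/(σ² + n·σ₀²) = 31.36·15.1321/109.2121 = 4.345147.
Posterior SD = √σₙ² = √(31.36·15.1321/109.2121) = 2.0845.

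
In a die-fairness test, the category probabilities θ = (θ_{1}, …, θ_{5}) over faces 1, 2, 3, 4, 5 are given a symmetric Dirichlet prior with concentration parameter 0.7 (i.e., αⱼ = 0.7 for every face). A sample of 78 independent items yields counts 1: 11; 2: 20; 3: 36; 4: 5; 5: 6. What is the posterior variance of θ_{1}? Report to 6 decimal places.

The Dirichlet prior is conjugate to the Multinomial likelihood: each posterior αⱼ = prior αⱼ + observed count nⱼ.
Posterior concentration: (11.7, 20.7, 36.7, 5.7, 6.7), total = 81.5.
Var[θ_j] = α_j(Σα−α_j)/((Σα)²(Σα+1)) = 11.7·69.8/(81.5²·82.5) = 0.001490.

0.001490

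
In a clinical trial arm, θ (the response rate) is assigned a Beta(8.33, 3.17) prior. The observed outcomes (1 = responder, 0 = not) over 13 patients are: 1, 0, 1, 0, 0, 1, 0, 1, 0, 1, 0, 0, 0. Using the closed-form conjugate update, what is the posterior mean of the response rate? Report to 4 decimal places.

The Beta prior is conjugate to a Binomial/Bernoulli likelihood; the update adds successes to α and failures to β.
Posterior: Beta(α+k, β+n−k) = Beta(8.33+5, 3.17+8) = Beta(13.33, 11.17).
Posterior mean = α/(α+β) = 13.33/24.50 = 0.5441.

0.5441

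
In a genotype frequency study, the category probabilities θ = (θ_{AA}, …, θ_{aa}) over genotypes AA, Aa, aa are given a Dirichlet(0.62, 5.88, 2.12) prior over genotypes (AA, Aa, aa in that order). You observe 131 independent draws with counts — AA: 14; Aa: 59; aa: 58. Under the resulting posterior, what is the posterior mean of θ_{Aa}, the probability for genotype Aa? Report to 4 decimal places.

0.4647

The Dirichlet prior is conjugate to the Multinomial likelihood: each posterior αⱼ = prior αⱼ + observed count nⱼ.
Posterior concentration: (14.62, 64.88, 60.12), total = 139.62.
E[θ_{Aa}|data] = α_{Aa}/Σα = 64.88/139.62 = 0.4647.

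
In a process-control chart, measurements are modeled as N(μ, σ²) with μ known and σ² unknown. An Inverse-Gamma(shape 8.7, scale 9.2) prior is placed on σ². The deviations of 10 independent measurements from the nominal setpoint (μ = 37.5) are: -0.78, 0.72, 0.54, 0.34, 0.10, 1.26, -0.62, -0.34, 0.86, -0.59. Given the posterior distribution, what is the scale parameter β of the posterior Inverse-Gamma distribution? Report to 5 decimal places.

With known mean μ and an Inverse-Gamma(α, β) prior on σ², the Normal likelihood is conjugate: posterior is Inv-Gamma(α + n/2, β + Σ(xᵢ−μ)²/2).
Σ(xᵢ−μ)² = (-0.78)² + (0.72)² + (0.54)² + (0.34)² + (0.10)² + (1.26)² + (-0.62)² + (-0.34)² + (0.86)² + (-0.59)² = 4.7193.
Posterior: Inv-Gamma(8.7 + 10/2, 9.2 + 4.7193/2) = Inv-Gamma(13.70, 11.55965).
Posterior β = 11.55965.

11.55965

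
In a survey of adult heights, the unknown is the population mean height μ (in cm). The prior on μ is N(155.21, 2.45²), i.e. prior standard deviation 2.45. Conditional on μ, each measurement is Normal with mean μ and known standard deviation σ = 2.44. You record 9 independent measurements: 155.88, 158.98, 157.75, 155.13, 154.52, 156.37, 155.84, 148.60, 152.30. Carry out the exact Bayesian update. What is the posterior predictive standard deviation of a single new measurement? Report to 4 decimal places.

2.5592

For Normal data with known variance σ², a Normal(μ₀, σ₀²) prior on μ is conjugate. Posterior precision = 1/σ₀² + n/σ²; posterior mean is the precision-weighted average of μ₀ and x̄.
σ₀² = 2.45² = 6.0025, σ² = 2.44² = 5.9536; σ² + n·σ₀² = 5.9536 + 9·6.0025 = 59.9761.
Posterior precision = 1/σ₀² + n/σ² = 1/6.0025 + 9/5.9536 = (σ² + n·σ₀²)/(σ₀²σ²) = 59.9761/(6.0025·5.9536); posterior variance σₙ² = σ₀²σ²/(σ² + n·σ₀²) = 6.0025·5.9536/59.9761 = 0.595845.
Predictive variance for one new observation = σₙ² + σ² = 6.0025·5.9536/59.9761 + 5.9536 = σ²·(σ₀² + 59.9761)/59.9761 = 5.9536·65.9786/59.9761 = 6.549445; SD = √(5.9536·65.9786/59.9761) = 2.5592.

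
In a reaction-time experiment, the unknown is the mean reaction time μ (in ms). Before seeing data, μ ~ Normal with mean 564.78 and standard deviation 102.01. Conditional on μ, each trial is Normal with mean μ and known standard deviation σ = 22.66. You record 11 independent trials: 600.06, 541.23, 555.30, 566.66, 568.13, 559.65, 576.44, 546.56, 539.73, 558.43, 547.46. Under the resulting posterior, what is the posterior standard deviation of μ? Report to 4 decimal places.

6.8170

For Normal data with known variance σ², a Normal(μ₀, σ₀²) prior on μ is conjugate. Posterior precision = 1/σ₀² + n/σ²; posterior mean is the precision-weighted average of μ₀ and x̄.
σ₀² = 102.01² = 10406.0401, σ² = 22.66² = 513.4756; σ² + n·σ₀² = 513.4756 + 11·10406.0401 = 114979.9167.
Posterior precision = 1/σ₀² + n/σ² = 1/10406.0401 + 11/513.4756 = (σ² + n·σ₀²)/(σ₀²σ²) = 114979.9167/(10406.0401·513.4756); posterior variance σₙ² = σ₀²σ²/(σ² + n·σ₀²) = 10406.0401·513.4756/114979.9167 = 46.471139.
Posterior SD = √σₙ² = √(10406.0401·513.4756/114979.9167) = 6.8170.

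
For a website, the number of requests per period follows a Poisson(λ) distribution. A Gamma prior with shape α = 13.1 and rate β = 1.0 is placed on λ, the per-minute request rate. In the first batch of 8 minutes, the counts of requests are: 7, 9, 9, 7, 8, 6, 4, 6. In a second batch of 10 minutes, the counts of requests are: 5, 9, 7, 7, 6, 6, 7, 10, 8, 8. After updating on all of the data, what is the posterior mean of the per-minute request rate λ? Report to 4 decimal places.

7.4789

With a Gamma(shape α, rate β) prior, the Poisson likelihood is conjugate: the posterior is Gamma(α + ΣXᵢ, β + n).
Batch 1: sum of counts S = 56 over n = 8 minutes.
After batch 1: Gamma(α+S, β+n) = Gamma(13.1+56, 1.0+8) = Gamma(69.1, 9.0).
Batch 2: sum of counts S = 73 over n = 10 minutes.
After batch 2: Gamma(α+S, β+n) = Gamma(69.1+73, 9.0+10) = Gamma(142.1, 19.0).
Posterior mean = α/β = 142.1/19.0 = 7.4789.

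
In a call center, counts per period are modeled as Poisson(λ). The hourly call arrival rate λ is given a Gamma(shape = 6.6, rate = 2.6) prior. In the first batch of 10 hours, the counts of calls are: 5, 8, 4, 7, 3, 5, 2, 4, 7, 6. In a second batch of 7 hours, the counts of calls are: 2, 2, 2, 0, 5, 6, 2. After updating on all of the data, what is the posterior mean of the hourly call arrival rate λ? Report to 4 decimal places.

3.9082

With a Gamma(shape α, rate β) prior, the Poisson likelihood is conjugate: the posterior is Gamma(α + ΣXᵢ, β + n).
Batch 1: sum of counts S = 51 over n = 10 hours.
After batch 1: Gamma(α+S, β+n) = Gamma(6.6+51, 2.6+10) = Gamma(57.6, 12.6).
Batch 2: sum of counts S = 19 over n = 7 hours.
After batch 2: Gamma(α+S, β+n) = Gamma(57.6+19, 12.6+7) = Gamma(76.6, 19.6).
Posterior mean = α/β = 76.6/19.6 = 3.9082.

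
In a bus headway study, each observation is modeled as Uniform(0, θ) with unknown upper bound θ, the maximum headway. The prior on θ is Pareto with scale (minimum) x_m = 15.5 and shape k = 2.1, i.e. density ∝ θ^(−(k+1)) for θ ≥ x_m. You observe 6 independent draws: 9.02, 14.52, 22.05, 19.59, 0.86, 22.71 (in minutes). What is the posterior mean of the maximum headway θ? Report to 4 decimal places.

25.9086

A Pareto(scale x_m, shape k) prior on the upper bound θ of Uniform(0, θ) is conjugate: posterior is Pareto(max(x_m, max xᵢ), k + n).
Sample maximum = 22.71; prior scale x_m = 15.5 → posterior scale = max = 22.71.
Posterior shape = 2.1 + 6 = 8.1.
E[θ|data] = k·x_m/(k−1) = 8.1·22.71/7.1 = 25.9086.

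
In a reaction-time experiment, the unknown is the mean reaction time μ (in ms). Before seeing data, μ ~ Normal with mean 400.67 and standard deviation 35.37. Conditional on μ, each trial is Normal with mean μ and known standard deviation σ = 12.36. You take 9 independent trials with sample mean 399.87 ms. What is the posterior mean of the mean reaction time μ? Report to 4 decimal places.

399.8807

For Normal data with known variance σ², a Normal(μ₀, σ₀²) prior on μ is conjugate. Posterior precision = 1/σ₀² + n/σ²; posterior mean is the precision-weighted average of μ₀ and x̄.
n·x̄ = 9·399.87 = 3598.83.
σ₀² = 35.37² = 1251.0369, σ² = 12.36² = 152.7696; σ² + n·σ₀² = 152.7696 + 9·1251.0369 = 11412.1017.
Posterior mean = (μ₀/σ₀² + n·x̄/σ²)/(1/σ₀² + n/σ²) = (σ²·μ₀ + σ₀²·n·x̄)/(σ² + n·σ₀²) = (152.7696·400.67 + 1251.0369·3598.83)/11412.1017 = 4563479.322459/11412.1017 = 399.8807.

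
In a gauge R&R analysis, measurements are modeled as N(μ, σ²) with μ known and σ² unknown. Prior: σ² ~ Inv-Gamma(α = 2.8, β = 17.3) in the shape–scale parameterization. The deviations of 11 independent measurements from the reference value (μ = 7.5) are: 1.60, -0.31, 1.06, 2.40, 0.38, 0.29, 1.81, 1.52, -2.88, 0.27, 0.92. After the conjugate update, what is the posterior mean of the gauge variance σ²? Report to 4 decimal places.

With known mean μ and an Inverse-Gamma(α, β) prior on σ², the Normal likelihood is conjugate: posterior is Inv-Gamma(α + n/2, β + Σ(xᵢ−μ)²/2).
Σ(xᵢ−μ)² = (1.60)² + (-0.31)² + (1.06)² + (2.40)² + (0.38)² + (0.29)² + (1.81)² + (1.52)² + (-2.88)² + (0.27)² + (0.92)² = 24.5684.
Posterior: Inv-Gamma(2.8 + 11/2, 17.3 + 24.5684/2) = Inv-Gamma(8.30, 29.58420).
E[σ²|data] = β/(α−1) = 29.58420/7.30 = 4.0526.

4.0526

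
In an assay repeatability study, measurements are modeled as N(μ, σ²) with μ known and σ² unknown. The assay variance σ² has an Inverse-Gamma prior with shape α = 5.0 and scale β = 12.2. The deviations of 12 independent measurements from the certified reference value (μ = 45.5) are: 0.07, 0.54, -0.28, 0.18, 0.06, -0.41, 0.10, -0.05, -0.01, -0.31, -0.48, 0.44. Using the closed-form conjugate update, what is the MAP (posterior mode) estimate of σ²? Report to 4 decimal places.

With known mean μ and an Inverse-Gamma(α, β) prior on σ², the Normal likelihood is conjugate: posterior is Inv-Gamma(α + n/2, β + Σ(xᵢ−μ)²/2).
Σ(xᵢ−μ)² = (0.07)² + (0.54)² + (-0.28)² + (0.18)² + (0.06)² + (-0.41)² + (0.10)² + (-0.05)² + (-0.01)² + (-0.31)² + (-0.48)² + (0.44)² = 1.1117.
Posterior: Inv-Gamma(5.0 + 12/2, 12.2 + 1.1117/2) = Inv-Gamma(11.00, 12.75585).
Mode = β/(α+1) = 12.75585/12.00 = 1.0630.

1.0630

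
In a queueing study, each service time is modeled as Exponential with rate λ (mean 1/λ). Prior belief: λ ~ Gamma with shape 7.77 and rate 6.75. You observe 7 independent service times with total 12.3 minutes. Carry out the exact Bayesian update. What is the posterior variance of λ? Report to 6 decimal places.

0.040700

With a Gamma(shape α, rate β) prior on the exponential rate λ, the posterior after n observations with total T = Σxᵢ is Gamma(α+n, β+T).
Posterior: Gamma(7.77+7, 6.75+12.3) = Gamma(14.77, 19.05).
Var = α/β² = 0.040700.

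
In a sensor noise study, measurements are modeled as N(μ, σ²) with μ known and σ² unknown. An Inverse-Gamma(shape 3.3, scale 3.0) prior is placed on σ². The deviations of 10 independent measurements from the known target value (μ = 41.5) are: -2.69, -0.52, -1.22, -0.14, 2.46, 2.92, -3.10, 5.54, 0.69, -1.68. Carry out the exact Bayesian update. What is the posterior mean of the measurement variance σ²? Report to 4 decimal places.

5.0132

With known mean μ and an Inverse-Gamma(α, β) prior on σ², the Normal likelihood is conjugate: posterior is Inv-Gamma(α + n/2, β + Σ(xᵢ−μ)²/2).
Σ(xᵢ−μ)² = (-2.69)² + (-0.52)² + (-1.22)² + (-0.14)² + (2.46)² + (2.92)² + (-3.10)² + (5.54)² + (0.69)² + (-1.68)² = 67.1926.
Posterior: Inv-Gamma(3.3 + 10/2, 3.0 + 67.1926/2) = Inv-Gamma(8.30, 36.59630).
E[σ²|data] = β/(α−1) = 36.59630/7.30 = 5.0132.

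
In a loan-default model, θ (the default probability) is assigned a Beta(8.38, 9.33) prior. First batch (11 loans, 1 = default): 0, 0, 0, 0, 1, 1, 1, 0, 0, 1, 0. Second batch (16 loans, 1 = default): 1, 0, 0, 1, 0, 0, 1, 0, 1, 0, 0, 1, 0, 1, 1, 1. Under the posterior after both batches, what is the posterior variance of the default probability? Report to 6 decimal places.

0.005427

The Beta prior is conjugate to a Binomial/Bernoulli likelihood; the update adds successes to α and failures to β.
After batch 1: Beta(8.38+4, 9.33+7) = Beta(12.38, 16.33).
After batch 2: Beta(12.38+8, 16.33+8) = Beta(20.38, 24.33).
Var = αβ/((α+β)²(α+β+1)) = 20.38·24.33/(44.71²·45.71) = 0.005427.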